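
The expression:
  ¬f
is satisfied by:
  {f: False}


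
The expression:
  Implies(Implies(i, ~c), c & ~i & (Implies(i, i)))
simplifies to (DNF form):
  c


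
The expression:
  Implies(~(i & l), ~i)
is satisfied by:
  {l: True, i: False}
  {i: False, l: False}
  {i: True, l: True}


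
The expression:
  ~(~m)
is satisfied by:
  {m: True}


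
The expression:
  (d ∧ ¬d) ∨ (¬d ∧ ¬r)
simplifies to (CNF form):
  ¬d ∧ ¬r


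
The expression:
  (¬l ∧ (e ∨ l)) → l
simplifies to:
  l ∨ ¬e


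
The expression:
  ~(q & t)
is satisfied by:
  {t: False, q: False}
  {q: True, t: False}
  {t: True, q: False}


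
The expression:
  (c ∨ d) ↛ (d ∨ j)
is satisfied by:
  {c: True, d: False, j: False}


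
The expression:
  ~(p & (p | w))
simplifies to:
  ~p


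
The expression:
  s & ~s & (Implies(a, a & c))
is never true.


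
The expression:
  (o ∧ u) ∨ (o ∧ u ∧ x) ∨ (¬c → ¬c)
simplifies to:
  True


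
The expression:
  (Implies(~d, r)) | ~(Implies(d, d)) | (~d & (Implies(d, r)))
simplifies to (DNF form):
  True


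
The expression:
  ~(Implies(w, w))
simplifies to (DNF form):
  False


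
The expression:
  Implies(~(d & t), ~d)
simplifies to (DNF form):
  t | ~d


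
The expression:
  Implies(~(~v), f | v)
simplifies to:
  True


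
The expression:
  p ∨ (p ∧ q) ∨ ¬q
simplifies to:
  p ∨ ¬q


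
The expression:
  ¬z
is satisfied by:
  {z: False}


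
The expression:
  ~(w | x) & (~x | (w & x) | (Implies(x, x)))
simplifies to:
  ~w & ~x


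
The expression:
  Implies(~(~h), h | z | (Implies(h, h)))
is always true.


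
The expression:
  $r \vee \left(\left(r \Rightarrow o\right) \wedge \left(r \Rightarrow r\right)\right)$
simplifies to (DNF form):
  $\text{True}$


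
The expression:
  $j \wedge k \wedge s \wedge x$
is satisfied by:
  {j: True, s: True, x: True, k: True}


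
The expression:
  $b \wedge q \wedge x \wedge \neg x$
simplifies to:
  $\text{False}$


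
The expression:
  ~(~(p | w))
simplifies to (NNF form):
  p | w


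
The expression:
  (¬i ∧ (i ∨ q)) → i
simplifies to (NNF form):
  i ∨ ¬q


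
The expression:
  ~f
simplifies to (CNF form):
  ~f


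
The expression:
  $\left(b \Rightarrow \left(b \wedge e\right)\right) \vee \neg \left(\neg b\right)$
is always true.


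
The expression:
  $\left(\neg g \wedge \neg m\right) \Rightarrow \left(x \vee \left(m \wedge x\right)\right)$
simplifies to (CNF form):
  $g \vee m \vee x$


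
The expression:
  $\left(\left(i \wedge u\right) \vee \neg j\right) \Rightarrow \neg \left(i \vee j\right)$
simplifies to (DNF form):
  $\left(j \wedge \neg u\right) \vee \neg i$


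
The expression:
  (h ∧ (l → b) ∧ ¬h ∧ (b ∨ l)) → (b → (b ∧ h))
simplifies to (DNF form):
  True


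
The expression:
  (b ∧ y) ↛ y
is never true.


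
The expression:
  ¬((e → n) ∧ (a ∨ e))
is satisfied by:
  {n: False, e: False, a: False}
  {e: True, n: False, a: False}
  {a: True, e: True, n: False}
  {n: True, a: False, e: False}


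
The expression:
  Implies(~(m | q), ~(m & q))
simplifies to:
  True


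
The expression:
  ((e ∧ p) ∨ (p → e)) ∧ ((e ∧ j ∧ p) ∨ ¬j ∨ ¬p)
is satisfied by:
  {e: True, p: False}
  {p: False, e: False}
  {p: True, e: True}


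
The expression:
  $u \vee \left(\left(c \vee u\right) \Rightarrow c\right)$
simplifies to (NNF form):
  $\text{True}$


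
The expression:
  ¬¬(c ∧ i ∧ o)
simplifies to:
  c ∧ i ∧ o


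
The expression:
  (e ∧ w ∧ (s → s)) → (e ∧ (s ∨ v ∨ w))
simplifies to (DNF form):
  True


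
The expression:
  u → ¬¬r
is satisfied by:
  {r: True, u: False}
  {u: False, r: False}
  {u: True, r: True}


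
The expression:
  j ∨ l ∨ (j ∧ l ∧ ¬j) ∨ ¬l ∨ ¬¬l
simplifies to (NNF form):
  True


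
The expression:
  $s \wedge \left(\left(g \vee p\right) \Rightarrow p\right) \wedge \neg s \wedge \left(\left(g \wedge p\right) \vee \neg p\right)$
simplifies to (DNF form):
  $\text{False}$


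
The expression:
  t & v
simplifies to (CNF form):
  t & v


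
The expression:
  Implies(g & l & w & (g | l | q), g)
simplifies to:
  True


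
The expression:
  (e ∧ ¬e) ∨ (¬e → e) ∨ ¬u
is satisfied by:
  {e: True, u: False}
  {u: False, e: False}
  {u: True, e: True}


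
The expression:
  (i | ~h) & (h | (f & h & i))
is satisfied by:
  {h: True, i: True}


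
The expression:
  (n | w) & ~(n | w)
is never true.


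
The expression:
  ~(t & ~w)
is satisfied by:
  {w: True, t: False}
  {t: False, w: False}
  {t: True, w: True}


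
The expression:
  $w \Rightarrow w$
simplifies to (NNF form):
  $\text{True}$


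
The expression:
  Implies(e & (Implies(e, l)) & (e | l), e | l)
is always true.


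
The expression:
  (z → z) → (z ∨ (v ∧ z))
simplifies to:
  z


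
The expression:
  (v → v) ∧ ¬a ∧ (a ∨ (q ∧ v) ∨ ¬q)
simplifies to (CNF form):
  ¬a ∧ (v ∨ ¬q)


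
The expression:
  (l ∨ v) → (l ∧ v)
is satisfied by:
  {v: False, l: False}
  {l: True, v: True}


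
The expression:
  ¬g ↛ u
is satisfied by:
  {u: True, g: False}
  {g: False, u: False}
  {g: True, u: True}


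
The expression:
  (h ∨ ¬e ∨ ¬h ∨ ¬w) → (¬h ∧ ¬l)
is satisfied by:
  {h: False, l: False}


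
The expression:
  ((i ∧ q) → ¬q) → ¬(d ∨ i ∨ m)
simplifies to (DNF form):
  (i ∧ q) ∨ (i ∧ ¬i) ∨ (i ∧ q ∧ ¬d) ∨ (i ∧ q ∧ ¬m) ∨ (i ∧ ¬d ∧ ¬i) ∨ (i ∧ ¬i ∧ ¬m) ∨ (q ∧ ¬d ∧ ¬m) ∨ (¬d ∧ ¬i ∧ ¬m)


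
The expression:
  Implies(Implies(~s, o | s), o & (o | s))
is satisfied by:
  {o: True, s: False}
  {s: False, o: False}
  {s: True, o: True}


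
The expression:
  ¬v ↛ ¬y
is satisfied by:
  {y: True, v: False}


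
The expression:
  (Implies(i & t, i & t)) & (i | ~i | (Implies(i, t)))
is always true.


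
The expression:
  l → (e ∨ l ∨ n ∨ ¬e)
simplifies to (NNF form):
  True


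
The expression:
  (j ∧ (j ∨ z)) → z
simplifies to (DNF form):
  z ∨ ¬j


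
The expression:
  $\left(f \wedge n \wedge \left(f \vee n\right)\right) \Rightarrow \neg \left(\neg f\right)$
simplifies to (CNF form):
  $\text{True}$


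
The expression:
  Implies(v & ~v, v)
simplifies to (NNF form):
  True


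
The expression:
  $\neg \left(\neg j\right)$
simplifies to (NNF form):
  $j$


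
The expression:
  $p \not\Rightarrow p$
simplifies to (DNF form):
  $\text{False}$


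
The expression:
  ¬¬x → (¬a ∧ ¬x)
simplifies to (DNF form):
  ¬x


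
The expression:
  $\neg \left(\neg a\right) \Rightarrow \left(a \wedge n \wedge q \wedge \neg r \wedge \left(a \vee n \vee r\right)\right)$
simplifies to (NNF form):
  $\left(n \wedge q \wedge \neg r\right) \vee \neg a$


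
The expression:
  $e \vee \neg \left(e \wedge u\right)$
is always true.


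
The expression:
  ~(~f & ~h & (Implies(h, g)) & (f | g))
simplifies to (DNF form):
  f | h | ~g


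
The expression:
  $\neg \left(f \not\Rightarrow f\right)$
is always true.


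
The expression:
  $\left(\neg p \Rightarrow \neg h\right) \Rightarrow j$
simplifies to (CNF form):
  $\left(h \vee j\right) \wedge \left(j \vee \neg p\right)$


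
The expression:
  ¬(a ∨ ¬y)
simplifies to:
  y ∧ ¬a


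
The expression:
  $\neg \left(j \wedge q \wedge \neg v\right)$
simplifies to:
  $v \vee \neg j \vee \neg q$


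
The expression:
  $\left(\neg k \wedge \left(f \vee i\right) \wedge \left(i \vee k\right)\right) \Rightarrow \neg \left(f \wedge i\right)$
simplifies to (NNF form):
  $k \vee \neg f \vee \neg i$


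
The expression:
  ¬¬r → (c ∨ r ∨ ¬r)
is always true.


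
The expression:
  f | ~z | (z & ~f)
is always true.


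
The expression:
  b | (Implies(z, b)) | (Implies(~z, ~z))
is always true.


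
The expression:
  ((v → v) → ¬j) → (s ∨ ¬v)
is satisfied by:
  {s: True, j: True, v: False}
  {s: True, j: False, v: False}
  {j: True, s: False, v: False}
  {s: False, j: False, v: False}
  {s: True, v: True, j: True}
  {s: True, v: True, j: False}
  {v: True, j: True, s: False}


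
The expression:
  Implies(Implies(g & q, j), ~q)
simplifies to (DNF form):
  ~q | (g & ~j)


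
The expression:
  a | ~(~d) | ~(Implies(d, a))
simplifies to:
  a | d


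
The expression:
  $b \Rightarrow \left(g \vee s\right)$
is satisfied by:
  {g: True, s: True, b: False}
  {g: True, s: False, b: False}
  {s: True, g: False, b: False}
  {g: False, s: False, b: False}
  {b: True, g: True, s: True}
  {b: True, g: True, s: False}
  {b: True, s: True, g: False}


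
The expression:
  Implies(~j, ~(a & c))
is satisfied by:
  {j: True, c: False, a: False}
  {j: False, c: False, a: False}
  {a: True, j: True, c: False}
  {a: True, j: False, c: False}
  {c: True, j: True, a: False}
  {c: True, j: False, a: False}
  {c: True, a: True, j: True}


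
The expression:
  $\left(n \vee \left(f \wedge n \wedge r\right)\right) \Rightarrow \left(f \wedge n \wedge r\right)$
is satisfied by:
  {f: True, r: True, n: False}
  {f: True, r: False, n: False}
  {r: True, f: False, n: False}
  {f: False, r: False, n: False}
  {n: True, f: True, r: True}


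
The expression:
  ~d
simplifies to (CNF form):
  ~d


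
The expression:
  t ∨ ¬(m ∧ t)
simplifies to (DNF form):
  True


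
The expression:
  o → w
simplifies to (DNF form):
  w ∨ ¬o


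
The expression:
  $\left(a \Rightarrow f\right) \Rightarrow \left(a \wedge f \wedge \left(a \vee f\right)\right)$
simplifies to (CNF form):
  $a$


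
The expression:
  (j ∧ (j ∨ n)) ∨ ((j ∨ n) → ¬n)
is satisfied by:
  {j: True, n: False}
  {n: False, j: False}
  {n: True, j: True}


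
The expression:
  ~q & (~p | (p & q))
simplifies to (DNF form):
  ~p & ~q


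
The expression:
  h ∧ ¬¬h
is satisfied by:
  {h: True}


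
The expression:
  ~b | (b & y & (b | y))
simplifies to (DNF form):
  y | ~b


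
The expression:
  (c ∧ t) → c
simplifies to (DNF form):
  True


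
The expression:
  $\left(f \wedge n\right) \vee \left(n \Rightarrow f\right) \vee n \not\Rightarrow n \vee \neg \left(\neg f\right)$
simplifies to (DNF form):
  $f \vee \neg n$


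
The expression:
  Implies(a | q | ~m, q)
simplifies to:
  q | (m & ~a)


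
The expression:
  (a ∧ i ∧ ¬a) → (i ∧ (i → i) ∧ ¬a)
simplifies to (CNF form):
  True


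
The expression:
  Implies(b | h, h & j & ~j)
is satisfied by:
  {h: False, b: False}


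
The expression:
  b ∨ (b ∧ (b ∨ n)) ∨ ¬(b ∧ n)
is always true.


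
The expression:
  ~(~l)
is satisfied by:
  {l: True}


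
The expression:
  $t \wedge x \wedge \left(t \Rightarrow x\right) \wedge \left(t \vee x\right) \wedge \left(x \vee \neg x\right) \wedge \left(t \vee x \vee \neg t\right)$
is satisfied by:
  {t: True, x: True}


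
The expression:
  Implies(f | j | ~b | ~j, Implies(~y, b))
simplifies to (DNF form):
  b | y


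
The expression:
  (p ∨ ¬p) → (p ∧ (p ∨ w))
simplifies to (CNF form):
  p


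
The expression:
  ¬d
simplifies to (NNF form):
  ¬d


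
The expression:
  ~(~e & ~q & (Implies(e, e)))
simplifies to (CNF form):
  e | q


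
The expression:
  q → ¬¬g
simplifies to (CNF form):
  g ∨ ¬q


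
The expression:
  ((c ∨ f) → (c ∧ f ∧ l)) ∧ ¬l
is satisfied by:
  {f: False, l: False, c: False}


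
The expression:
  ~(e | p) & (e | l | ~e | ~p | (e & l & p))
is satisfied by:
  {e: False, p: False}


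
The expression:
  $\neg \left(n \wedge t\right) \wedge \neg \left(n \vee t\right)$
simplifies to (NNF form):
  $\neg n \wedge \neg t$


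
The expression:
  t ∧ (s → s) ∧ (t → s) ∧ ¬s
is never true.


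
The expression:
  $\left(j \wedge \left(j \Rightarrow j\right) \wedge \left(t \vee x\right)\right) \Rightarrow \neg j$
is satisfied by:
  {t: False, j: False, x: False}
  {x: True, t: False, j: False}
  {t: True, x: False, j: False}
  {x: True, t: True, j: False}
  {j: True, x: False, t: False}


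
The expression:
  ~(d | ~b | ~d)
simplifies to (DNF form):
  False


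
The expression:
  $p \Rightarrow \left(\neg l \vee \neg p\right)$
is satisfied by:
  {l: False, p: False}
  {p: True, l: False}
  {l: True, p: False}


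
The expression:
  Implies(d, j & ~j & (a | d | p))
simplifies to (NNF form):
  ~d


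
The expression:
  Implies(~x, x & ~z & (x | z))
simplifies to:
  x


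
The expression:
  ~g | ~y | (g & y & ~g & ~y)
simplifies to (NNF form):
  ~g | ~y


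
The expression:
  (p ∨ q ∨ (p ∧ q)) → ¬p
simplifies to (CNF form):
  ¬p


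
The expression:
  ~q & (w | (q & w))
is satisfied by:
  {w: True, q: False}


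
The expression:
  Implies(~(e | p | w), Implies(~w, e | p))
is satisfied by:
  {p: True, e: True, w: True}
  {p: True, e: True, w: False}
  {p: True, w: True, e: False}
  {p: True, w: False, e: False}
  {e: True, w: True, p: False}
  {e: True, w: False, p: False}
  {w: True, e: False, p: False}


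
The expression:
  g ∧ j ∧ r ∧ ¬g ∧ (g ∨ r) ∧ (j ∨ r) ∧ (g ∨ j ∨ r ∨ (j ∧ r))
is never true.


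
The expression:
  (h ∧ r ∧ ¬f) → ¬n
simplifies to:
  f ∨ ¬h ∨ ¬n ∨ ¬r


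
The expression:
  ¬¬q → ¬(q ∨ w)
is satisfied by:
  {q: False}


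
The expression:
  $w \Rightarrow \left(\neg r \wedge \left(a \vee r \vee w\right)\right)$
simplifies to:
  $\neg r \vee \neg w$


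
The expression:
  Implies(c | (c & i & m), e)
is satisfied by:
  {e: True, c: False}
  {c: False, e: False}
  {c: True, e: True}


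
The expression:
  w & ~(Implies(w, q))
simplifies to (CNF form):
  w & ~q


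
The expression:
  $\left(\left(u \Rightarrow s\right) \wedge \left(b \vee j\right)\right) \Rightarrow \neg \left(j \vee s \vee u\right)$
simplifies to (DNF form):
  $\left(u \wedge \neg s\right) \vee \left(\neg b \wedge \neg j\right) \vee \left(\neg j \wedge \neg s\right)$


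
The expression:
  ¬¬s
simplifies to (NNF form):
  s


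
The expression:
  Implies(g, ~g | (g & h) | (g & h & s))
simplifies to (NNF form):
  h | ~g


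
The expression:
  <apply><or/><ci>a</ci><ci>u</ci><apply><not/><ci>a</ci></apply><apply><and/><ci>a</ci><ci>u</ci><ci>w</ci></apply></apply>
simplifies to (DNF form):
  <true/>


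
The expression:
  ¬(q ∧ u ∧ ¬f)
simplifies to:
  f ∨ ¬q ∨ ¬u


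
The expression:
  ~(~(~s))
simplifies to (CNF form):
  ~s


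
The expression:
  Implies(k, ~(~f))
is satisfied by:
  {f: True, k: False}
  {k: False, f: False}
  {k: True, f: True}


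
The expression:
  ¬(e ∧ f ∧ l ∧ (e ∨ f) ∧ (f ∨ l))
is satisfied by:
  {l: False, e: False, f: False}
  {f: True, l: False, e: False}
  {e: True, l: False, f: False}
  {f: True, e: True, l: False}
  {l: True, f: False, e: False}
  {f: True, l: True, e: False}
  {e: True, l: True, f: False}


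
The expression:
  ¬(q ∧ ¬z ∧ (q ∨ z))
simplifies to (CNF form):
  z ∨ ¬q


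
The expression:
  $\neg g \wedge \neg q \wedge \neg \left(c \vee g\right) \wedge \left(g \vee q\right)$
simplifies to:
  $\text{False}$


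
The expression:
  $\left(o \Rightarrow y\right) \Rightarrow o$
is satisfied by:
  {o: True}


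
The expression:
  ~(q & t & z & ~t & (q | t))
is always true.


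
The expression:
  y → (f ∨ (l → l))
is always true.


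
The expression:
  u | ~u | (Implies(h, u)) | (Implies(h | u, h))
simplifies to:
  True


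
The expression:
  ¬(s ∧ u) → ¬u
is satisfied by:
  {s: True, u: False}
  {u: False, s: False}
  {u: True, s: True}


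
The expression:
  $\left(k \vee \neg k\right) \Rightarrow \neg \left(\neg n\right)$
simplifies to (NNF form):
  $n$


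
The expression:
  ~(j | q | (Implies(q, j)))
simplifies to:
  False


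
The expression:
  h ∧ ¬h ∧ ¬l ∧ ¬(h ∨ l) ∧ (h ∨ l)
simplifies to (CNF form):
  False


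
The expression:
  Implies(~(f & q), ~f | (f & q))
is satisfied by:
  {q: True, f: False}
  {f: False, q: False}
  {f: True, q: True}


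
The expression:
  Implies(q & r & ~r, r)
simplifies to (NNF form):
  True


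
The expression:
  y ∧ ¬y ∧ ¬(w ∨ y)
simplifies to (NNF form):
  False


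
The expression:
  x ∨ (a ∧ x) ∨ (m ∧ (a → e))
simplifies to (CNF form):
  (m ∨ x) ∧ (e ∨ m ∨ x) ∧ (e ∨ x ∨ ¬a) ∧ (m ∨ x ∨ ¬a)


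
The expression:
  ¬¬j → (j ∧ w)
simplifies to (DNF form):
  w ∨ ¬j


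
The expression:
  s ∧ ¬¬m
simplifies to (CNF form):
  m ∧ s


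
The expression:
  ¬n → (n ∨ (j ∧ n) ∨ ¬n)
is always true.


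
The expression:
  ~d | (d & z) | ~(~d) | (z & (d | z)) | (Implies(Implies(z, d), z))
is always true.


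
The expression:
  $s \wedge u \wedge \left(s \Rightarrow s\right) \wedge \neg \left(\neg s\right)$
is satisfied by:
  {u: True, s: True}


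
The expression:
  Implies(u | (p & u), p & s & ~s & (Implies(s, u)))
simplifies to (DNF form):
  ~u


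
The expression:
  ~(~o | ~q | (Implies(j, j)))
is never true.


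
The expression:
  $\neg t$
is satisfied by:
  {t: False}


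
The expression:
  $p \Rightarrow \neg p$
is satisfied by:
  {p: False}


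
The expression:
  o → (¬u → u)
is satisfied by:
  {u: True, o: False}
  {o: False, u: False}
  {o: True, u: True}


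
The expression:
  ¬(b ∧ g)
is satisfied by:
  {g: False, b: False}
  {b: True, g: False}
  {g: True, b: False}


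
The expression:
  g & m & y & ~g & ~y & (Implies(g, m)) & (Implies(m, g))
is never true.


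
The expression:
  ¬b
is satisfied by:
  {b: False}


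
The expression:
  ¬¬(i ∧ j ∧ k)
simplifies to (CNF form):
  i ∧ j ∧ k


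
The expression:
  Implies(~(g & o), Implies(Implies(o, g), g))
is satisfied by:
  {o: True, g: True}
  {o: True, g: False}
  {g: True, o: False}


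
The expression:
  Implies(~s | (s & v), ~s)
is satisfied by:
  {s: False, v: False}
  {v: True, s: False}
  {s: True, v: False}


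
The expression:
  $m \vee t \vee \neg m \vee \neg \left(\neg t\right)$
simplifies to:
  $\text{True}$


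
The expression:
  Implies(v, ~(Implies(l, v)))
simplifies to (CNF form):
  ~v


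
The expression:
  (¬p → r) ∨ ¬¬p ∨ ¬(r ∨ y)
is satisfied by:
  {r: True, p: True, y: False}
  {r: True, p: False, y: False}
  {p: True, r: False, y: False}
  {r: False, p: False, y: False}
  {r: True, y: True, p: True}
  {r: True, y: True, p: False}
  {y: True, p: True, r: False}


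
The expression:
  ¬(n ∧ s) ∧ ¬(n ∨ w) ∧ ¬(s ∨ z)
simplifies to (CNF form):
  ¬n ∧ ¬s ∧ ¬w ∧ ¬z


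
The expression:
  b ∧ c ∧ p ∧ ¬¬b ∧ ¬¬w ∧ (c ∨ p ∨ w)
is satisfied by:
  {c: True, p: True, w: True, b: True}


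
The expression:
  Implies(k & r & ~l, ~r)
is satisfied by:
  {l: True, k: False, r: False}
  {k: False, r: False, l: False}
  {r: True, l: True, k: False}
  {r: True, k: False, l: False}
  {l: True, k: True, r: False}
  {k: True, l: False, r: False}
  {r: True, k: True, l: True}


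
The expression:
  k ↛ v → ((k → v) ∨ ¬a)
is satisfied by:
  {v: True, k: False, a: False}
  {k: False, a: False, v: False}
  {a: True, v: True, k: False}
  {a: True, k: False, v: False}
  {v: True, k: True, a: False}
  {k: True, v: False, a: False}
  {a: True, k: True, v: True}


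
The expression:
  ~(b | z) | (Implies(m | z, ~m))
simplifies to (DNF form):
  ~m | (~b & ~z)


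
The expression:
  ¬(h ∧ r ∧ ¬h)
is always true.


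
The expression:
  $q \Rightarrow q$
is always true.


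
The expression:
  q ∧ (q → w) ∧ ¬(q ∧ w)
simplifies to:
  False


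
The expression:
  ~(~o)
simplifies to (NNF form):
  o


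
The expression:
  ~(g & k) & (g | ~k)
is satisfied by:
  {k: False}


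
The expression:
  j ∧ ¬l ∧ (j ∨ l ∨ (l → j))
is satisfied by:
  {j: True, l: False}


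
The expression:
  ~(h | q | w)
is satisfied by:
  {q: False, w: False, h: False}


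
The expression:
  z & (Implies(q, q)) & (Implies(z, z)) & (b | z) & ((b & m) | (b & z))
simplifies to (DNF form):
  b & z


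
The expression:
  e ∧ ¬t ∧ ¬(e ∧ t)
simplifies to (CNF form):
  e ∧ ¬t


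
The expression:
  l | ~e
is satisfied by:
  {l: True, e: False}
  {e: False, l: False}
  {e: True, l: True}


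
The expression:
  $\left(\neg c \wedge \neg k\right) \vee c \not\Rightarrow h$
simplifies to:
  $\left(c \wedge \neg h\right) \vee \left(\neg c \wedge \neg k\right)$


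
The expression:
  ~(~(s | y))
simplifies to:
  s | y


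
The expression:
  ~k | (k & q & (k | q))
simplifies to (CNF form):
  q | ~k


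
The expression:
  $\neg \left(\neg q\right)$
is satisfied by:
  {q: True}


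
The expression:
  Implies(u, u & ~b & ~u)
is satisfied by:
  {u: False}


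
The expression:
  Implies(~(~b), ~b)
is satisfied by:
  {b: False}


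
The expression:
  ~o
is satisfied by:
  {o: False}


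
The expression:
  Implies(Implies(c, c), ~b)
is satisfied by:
  {b: False}


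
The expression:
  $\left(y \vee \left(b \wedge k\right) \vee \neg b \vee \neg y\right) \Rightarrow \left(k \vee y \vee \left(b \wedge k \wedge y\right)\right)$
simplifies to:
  $k \vee y$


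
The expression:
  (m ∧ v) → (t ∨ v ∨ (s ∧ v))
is always true.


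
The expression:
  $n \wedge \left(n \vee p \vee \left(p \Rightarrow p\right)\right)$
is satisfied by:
  {n: True}


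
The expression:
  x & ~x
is never true.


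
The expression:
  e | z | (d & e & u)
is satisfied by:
  {z: True, e: True}
  {z: True, e: False}
  {e: True, z: False}


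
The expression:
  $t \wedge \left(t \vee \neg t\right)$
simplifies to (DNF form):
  $t$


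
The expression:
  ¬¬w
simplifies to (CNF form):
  w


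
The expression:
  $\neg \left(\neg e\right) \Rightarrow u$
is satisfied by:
  {u: True, e: False}
  {e: False, u: False}
  {e: True, u: True}


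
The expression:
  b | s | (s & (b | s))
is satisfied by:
  {b: True, s: True}
  {b: True, s: False}
  {s: True, b: False}


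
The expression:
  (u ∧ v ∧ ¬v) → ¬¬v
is always true.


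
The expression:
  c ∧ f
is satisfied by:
  {c: True, f: True}


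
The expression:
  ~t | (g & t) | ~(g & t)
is always true.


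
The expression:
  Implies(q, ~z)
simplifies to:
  ~q | ~z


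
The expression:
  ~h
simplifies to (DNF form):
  ~h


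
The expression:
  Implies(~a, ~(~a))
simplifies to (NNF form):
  a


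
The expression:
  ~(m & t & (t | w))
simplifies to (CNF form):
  ~m | ~t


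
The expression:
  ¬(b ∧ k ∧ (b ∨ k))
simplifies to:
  ¬b ∨ ¬k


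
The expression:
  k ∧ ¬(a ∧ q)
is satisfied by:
  {k: True, q: False, a: False}
  {a: True, k: True, q: False}
  {q: True, k: True, a: False}


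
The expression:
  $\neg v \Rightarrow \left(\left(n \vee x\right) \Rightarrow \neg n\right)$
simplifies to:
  $v \vee \neg n$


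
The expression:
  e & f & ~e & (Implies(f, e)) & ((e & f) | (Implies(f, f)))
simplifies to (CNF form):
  False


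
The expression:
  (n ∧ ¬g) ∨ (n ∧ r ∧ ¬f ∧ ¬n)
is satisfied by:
  {n: True, g: False}


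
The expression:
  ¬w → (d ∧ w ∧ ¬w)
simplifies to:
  w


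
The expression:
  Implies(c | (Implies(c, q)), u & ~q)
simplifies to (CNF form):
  u & ~q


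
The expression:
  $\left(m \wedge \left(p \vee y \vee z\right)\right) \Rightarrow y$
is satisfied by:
  {y: True, z: False, p: False, m: False}
  {y: True, p: True, z: False, m: False}
  {y: True, z: True, p: False, m: False}
  {y: True, p: True, z: True, m: False}
  {y: False, z: False, p: False, m: False}
  {p: True, y: False, z: False, m: False}
  {z: True, y: False, p: False, m: False}
  {p: True, z: True, y: False, m: False}
  {m: True, y: True, z: False, p: False}
  {m: True, p: True, y: True, z: False}
  {m: True, y: True, z: True, p: False}
  {m: True, p: True, y: True, z: True}
  {m: True, y: False, z: False, p: False}


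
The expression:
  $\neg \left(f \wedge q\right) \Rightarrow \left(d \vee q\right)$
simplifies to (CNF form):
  $d \vee q$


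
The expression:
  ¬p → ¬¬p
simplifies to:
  p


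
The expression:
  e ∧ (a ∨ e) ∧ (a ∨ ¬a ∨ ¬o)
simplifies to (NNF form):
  e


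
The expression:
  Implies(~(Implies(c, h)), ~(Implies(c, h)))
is always true.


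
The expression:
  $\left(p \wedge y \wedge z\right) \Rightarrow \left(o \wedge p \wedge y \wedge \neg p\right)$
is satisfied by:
  {p: False, z: False, y: False}
  {y: True, p: False, z: False}
  {z: True, p: False, y: False}
  {y: True, z: True, p: False}
  {p: True, y: False, z: False}
  {y: True, p: True, z: False}
  {z: True, p: True, y: False}


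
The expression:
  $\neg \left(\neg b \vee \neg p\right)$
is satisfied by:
  {p: True, b: True}


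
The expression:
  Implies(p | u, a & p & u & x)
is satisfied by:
  {x: True, a: True, p: False, u: False}
  {x: True, a: False, p: False, u: False}
  {a: True, x: False, p: False, u: False}
  {x: False, a: False, p: False, u: False}
  {x: True, u: True, p: True, a: True}


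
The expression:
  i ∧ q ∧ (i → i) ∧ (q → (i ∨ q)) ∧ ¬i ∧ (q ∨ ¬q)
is never true.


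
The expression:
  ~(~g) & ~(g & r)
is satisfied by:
  {g: True, r: False}


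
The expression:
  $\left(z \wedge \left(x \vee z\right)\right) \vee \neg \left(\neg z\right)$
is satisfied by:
  {z: True}


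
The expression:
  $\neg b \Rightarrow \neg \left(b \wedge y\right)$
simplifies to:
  $\text{True}$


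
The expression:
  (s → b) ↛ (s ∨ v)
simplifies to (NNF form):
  ¬s ∧ ¬v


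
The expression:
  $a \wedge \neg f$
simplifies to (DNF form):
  $a \wedge \neg f$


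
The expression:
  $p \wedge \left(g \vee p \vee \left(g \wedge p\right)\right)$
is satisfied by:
  {p: True}


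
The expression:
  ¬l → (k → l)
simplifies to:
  l ∨ ¬k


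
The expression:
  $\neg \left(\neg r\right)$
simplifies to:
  $r$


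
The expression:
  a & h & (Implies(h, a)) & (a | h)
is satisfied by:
  {a: True, h: True}


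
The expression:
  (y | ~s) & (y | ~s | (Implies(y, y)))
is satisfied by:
  {y: True, s: False}
  {s: False, y: False}
  {s: True, y: True}


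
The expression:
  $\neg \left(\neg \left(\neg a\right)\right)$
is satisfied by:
  {a: False}


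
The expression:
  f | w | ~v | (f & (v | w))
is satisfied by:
  {w: True, f: True, v: False}
  {w: True, f: False, v: False}
  {f: True, w: False, v: False}
  {w: False, f: False, v: False}
  {w: True, v: True, f: True}
  {w: True, v: True, f: False}
  {v: True, f: True, w: False}


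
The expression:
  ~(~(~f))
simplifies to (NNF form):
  ~f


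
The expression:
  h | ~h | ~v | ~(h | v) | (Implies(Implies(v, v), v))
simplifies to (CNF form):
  True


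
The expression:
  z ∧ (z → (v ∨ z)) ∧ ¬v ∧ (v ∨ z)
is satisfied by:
  {z: True, v: False}


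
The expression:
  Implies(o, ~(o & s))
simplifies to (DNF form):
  ~o | ~s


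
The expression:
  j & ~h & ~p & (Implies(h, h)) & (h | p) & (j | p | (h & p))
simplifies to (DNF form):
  False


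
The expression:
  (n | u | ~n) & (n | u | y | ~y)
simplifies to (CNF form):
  True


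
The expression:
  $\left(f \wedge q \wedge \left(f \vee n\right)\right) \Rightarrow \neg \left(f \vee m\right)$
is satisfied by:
  {q: False, f: False}
  {f: True, q: False}
  {q: True, f: False}


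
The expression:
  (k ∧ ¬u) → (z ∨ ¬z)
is always true.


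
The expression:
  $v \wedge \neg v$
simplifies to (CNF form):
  $\text{False}$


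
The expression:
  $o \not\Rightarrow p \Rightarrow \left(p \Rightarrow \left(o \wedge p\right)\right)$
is always true.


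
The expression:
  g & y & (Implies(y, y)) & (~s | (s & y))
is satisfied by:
  {g: True, y: True}


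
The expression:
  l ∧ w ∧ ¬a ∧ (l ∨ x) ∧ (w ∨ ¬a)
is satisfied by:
  {w: True, l: True, a: False}


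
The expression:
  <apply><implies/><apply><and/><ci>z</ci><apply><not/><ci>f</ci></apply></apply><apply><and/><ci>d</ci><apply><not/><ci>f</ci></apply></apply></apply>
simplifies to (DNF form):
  <apply><or/><ci>d</ci><ci>f</ci><apply><not/><ci>z</ci></apply></apply>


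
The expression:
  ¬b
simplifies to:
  ¬b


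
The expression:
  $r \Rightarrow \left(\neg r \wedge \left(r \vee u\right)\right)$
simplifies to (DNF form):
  $\neg r$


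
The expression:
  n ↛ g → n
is always true.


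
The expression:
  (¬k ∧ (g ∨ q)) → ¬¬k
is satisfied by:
  {k: True, q: False, g: False}
  {k: True, g: True, q: False}
  {k: True, q: True, g: False}
  {k: True, g: True, q: True}
  {g: False, q: False, k: False}


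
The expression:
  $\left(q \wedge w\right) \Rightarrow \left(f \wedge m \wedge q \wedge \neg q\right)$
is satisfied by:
  {w: False, q: False}
  {q: True, w: False}
  {w: True, q: False}


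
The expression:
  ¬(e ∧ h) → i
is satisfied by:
  {i: True, h: True, e: True}
  {i: True, h: True, e: False}
  {i: True, e: True, h: False}
  {i: True, e: False, h: False}
  {h: True, e: True, i: False}


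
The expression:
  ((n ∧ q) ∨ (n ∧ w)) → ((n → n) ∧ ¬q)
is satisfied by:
  {q: False, n: False}
  {n: True, q: False}
  {q: True, n: False}


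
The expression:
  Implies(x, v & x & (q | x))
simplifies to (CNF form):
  v | ~x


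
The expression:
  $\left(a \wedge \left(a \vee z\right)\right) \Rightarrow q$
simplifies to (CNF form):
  $q \vee \neg a$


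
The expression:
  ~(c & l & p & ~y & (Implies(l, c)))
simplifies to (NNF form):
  y | ~c | ~l | ~p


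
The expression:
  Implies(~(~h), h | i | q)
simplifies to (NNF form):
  True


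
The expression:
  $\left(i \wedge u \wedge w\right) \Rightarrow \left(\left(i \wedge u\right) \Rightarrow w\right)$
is always true.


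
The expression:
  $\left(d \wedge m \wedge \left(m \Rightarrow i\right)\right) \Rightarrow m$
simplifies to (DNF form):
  $\text{True}$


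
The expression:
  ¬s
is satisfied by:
  {s: False}


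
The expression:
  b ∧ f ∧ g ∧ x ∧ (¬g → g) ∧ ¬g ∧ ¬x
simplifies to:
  False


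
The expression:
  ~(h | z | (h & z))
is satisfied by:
  {h: False, z: False}


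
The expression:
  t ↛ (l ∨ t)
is never true.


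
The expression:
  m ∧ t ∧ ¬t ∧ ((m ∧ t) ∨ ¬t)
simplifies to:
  False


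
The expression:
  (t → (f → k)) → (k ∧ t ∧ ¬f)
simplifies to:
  t ∧ (f ∨ k) ∧ (¬f ∨ ¬k)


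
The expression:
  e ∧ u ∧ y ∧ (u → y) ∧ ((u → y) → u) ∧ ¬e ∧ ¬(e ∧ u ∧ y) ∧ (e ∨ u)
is never true.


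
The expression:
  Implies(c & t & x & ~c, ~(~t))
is always true.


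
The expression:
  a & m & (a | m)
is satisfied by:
  {a: True, m: True}


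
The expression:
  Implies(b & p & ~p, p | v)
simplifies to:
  True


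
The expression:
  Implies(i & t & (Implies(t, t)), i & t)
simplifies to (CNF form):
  True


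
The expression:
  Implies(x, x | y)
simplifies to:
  True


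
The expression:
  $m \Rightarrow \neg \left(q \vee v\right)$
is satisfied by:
  {q: False, m: False, v: False}
  {v: True, q: False, m: False}
  {q: True, v: False, m: False}
  {v: True, q: True, m: False}
  {m: True, v: False, q: False}


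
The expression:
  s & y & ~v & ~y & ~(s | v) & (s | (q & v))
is never true.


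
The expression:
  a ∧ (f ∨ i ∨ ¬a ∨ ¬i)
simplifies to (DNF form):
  a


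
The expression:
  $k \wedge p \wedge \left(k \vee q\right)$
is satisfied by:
  {p: True, k: True}


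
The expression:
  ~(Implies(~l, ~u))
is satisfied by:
  {u: True, l: False}


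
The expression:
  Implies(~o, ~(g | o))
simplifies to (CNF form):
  o | ~g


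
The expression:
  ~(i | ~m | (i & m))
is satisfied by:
  {m: True, i: False}


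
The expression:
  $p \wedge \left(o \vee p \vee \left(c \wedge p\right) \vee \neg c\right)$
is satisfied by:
  {p: True}


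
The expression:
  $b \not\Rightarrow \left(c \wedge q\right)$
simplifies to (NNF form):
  $b \wedge \left(\neg c \vee \neg q\right)$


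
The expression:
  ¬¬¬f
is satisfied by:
  {f: False}


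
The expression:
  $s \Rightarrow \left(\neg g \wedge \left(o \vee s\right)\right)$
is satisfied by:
  {s: False, g: False}
  {g: True, s: False}
  {s: True, g: False}


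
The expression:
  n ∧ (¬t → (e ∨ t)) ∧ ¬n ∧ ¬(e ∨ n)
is never true.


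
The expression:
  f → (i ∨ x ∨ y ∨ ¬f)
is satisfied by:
  {y: True, i: True, x: True, f: False}
  {y: True, i: True, x: False, f: False}
  {y: True, x: True, i: False, f: False}
  {y: True, x: False, i: False, f: False}
  {i: True, x: True, y: False, f: False}
  {i: True, x: False, y: False, f: False}
  {x: True, y: False, i: False, f: False}
  {x: False, y: False, i: False, f: False}
  {f: True, y: True, i: True, x: True}
  {f: True, y: True, i: True, x: False}
  {f: True, y: True, x: True, i: False}
  {f: True, y: True, x: False, i: False}
  {f: True, i: True, x: True, y: False}
  {f: True, i: True, x: False, y: False}
  {f: True, x: True, i: False, y: False}


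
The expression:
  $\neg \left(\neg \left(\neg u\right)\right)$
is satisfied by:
  {u: False}


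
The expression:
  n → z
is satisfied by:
  {z: True, n: False}
  {n: False, z: False}
  {n: True, z: True}


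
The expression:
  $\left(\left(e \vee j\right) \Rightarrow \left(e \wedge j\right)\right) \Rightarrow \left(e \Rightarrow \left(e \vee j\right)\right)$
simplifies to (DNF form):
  $\text{True}$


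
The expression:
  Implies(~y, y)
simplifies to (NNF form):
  y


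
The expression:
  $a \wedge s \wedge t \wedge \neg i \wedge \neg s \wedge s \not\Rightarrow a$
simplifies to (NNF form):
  $\text{False}$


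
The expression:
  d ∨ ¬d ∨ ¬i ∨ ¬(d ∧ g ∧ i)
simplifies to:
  True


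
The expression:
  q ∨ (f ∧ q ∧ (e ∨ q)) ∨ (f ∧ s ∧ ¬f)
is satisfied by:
  {q: True}


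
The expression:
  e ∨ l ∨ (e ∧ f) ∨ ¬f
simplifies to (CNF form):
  e ∨ l ∨ ¬f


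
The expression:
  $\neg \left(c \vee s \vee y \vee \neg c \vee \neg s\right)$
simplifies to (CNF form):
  $\text{False}$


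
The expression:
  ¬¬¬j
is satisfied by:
  {j: False}


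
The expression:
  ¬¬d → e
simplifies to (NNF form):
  e ∨ ¬d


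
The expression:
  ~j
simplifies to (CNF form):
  ~j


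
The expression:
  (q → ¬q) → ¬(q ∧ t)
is always true.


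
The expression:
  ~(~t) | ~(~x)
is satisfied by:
  {x: True, t: True}
  {x: True, t: False}
  {t: True, x: False}


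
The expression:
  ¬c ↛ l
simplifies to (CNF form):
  ¬c ∧ ¬l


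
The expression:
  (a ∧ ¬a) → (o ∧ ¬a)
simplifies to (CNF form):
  True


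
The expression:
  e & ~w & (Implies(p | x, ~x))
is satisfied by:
  {e: True, x: False, w: False}


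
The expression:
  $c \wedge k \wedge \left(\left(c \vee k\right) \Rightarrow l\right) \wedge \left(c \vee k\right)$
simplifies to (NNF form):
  $c \wedge k \wedge l$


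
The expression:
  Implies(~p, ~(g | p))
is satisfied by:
  {p: True, g: False}
  {g: False, p: False}
  {g: True, p: True}


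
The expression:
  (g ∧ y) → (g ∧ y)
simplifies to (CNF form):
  True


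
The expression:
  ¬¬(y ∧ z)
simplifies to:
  y ∧ z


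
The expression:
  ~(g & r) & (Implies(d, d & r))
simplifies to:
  (r & ~g) | (~d & ~r)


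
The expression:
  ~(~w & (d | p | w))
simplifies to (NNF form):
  w | (~d & ~p)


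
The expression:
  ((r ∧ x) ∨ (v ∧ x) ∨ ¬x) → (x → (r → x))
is always true.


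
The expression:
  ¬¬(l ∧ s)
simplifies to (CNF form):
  l ∧ s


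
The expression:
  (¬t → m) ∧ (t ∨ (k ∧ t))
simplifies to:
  t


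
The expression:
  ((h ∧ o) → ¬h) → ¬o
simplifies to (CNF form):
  h ∨ ¬o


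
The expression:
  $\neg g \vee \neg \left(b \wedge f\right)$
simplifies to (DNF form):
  $\neg b \vee \neg f \vee \neg g$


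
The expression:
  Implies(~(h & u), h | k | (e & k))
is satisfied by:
  {k: True, h: True}
  {k: True, h: False}
  {h: True, k: False}


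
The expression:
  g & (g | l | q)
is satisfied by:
  {g: True}


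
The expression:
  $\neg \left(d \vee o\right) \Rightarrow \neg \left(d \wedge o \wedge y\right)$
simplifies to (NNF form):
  $\text{True}$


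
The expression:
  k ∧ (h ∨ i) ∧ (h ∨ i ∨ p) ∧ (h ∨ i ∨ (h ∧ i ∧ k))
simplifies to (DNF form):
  (h ∧ k) ∨ (i ∧ k)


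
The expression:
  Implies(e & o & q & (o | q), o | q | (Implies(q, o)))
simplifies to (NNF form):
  True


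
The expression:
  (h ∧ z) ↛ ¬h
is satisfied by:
  {h: True, z: True}


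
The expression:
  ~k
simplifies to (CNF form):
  ~k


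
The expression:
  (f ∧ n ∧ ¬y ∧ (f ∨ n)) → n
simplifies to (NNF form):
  True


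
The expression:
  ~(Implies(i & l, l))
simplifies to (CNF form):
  False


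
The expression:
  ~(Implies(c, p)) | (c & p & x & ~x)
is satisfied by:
  {c: True, p: False}


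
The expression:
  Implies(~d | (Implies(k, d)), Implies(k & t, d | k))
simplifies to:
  True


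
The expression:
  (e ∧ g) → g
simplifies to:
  True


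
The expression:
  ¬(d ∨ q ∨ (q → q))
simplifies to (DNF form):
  False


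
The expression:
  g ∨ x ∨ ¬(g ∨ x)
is always true.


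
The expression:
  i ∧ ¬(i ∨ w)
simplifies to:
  False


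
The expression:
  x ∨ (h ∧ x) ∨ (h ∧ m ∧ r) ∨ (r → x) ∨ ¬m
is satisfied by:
  {h: True, x: True, m: False, r: False}
  {h: True, m: False, x: False, r: False}
  {x: True, h: False, m: False, r: False}
  {h: False, m: False, x: False, r: False}
  {r: True, h: True, x: True, m: False}
  {r: True, h: True, m: False, x: False}
  {r: True, x: True, h: False, m: False}
  {r: True, h: False, m: False, x: False}
  {h: True, m: True, x: True, r: False}
  {h: True, m: True, r: False, x: False}
  {m: True, x: True, r: False, h: False}
  {m: True, r: False, x: False, h: False}
  {h: True, m: True, r: True, x: True}
  {h: True, m: True, r: True, x: False}
  {m: True, r: True, x: True, h: False}
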